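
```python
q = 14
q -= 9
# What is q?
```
Trace:
  q=14
  q=5

Final answer: 5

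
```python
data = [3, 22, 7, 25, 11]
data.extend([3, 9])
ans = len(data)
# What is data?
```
Trace:
  data=[3, 22, 7, 25, 11]
  data=[3, 22, 7, 25, 11, 3, 9]
  data=[3, 22, 7, 25, 11, 3, 9], ans=7

Final answer: [3, 22, 7, 25, 11, 3, 9]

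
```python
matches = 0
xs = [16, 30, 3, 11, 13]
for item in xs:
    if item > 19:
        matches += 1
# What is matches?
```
Trace:
  matches=0
  matches=0, item=16
  matches=1, item=30
  matches=1, item=3
  matches=1, item=11
  matches=1, item=13

Final answer: 1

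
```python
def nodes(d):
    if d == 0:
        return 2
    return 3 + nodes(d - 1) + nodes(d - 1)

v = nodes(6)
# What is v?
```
Call trace (a repeated sub-call is expanded the first time; later identical calls just restate its return value):
nodes(d=6)
  nodes(d=5)
    nodes(d=4)
      nodes(d=3)
        nodes(d=2)
          nodes(d=1)
            nodes(d=0)
            -> return 2
            nodes(d=0)
            -> return 2
          -> return 7
          nodes(d=1) -> return 7  (same call as traced above)
        -> return 17
        nodes(d=2) -> return 17  (same call as traced above)
      -> return 37
      nodes(d=3) -> return 37  (same call as traced above)
    -> return 77
    nodes(d=4) -> return 77  (same call as traced above)
  -> return 157
  nodes(d=5) -> return 157  (same call as traced above)
-> return 317

Final answer: 317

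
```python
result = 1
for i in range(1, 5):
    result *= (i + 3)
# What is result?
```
Trace:
  result=1
  result=4, i=1
  result=20, i=2
  result=120, i=3
  result=840, i=4

Final answer: 840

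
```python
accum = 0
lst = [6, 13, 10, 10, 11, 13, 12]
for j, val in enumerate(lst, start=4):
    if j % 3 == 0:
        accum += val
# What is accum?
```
Trace:
  accum=0
  accum=0, j=4, val=6
  accum=0, j=5, val=13
  accum=10, j=6, val=10
  accum=10, j=7, val=10
  accum=10, j=8, val=11
  accum=23, j=9, val=13
  accum=23, j=10, val=12

Final answer: 23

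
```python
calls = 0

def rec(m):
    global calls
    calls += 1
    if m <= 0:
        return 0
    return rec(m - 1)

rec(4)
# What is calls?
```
Call trace:
rec(m=4)
  rec(m=3)
    rec(m=2)
      rec(m=1)
        rec(m=0)
        -> return 0
      -> return 0
    -> return 0
  -> return 0
-> return 0

calls is incremented once per call. rec is entered once for each m = 4, 3, 2, 1, 0 (the m <= 0 call returns without recursing), i.e. 4 + 1 calls.
calls = 5

Final answer: 5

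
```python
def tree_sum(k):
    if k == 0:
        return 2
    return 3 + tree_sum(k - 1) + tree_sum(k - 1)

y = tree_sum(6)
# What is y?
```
Call trace (a repeated sub-call is expanded the first time; later identical calls just restate its return value):
tree_sum(k=6)
  tree_sum(k=5)
    tree_sum(k=4)
      tree_sum(k=3)
        tree_sum(k=2)
          tree_sum(k=1)
            tree_sum(k=0)
            -> return 2
            tree_sum(k=0)
            -> return 2
          -> return 7
          tree_sum(k=1) -> return 7  (same call as traced above)
        -> return 17
        tree_sum(k=2) -> return 17  (same call as traced above)
      -> return 37
      tree_sum(k=3) -> return 37  (same call as traced above)
    -> return 77
    tree_sum(k=4) -> return 77  (same call as traced above)
  -> return 157
  tree_sum(k=5) -> return 157  (same call as traced above)
-> return 317

Final answer: 317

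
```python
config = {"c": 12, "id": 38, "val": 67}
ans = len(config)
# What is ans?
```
Trace:
  config={'c': 12, 'id': 38, 'val': 67}
  config={'c': 12, 'id': 38, 'val': 67}, ans=3

Final answer: 3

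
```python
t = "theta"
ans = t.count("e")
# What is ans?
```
Trace:
  t='theta'
  t='theta', ans=1

Final answer: 1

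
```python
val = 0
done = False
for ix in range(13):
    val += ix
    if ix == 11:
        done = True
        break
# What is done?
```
Trace:
  val=0
  val=0, done=False
  val=0, done=False, ix=0
  val=1, done=False, ix=1
  val=3, done=False, ix=2
  val=6, done=False, ix=3
  val=10, done=False, ix=4
  val=15, done=False, ix=5
  val=21, done=False, ix=6
  val=28, done=False, ix=7
  val=36, done=False, ix=8
  val=45, done=False, ix=9
  val=55, done=False, ix=10
  val=66, done=True, ix=11

Final answer: True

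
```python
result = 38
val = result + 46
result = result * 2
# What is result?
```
Trace:
  result=38
  result=38, val=84
  result=76, val=84

Final answer: 76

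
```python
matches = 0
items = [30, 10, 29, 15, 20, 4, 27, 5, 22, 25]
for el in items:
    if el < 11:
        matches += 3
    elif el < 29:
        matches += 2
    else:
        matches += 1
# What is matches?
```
Trace:
  matches=0
  matches=1, el=30
  matches=4, el=10
  matches=5, el=29
  matches=7, el=15
  matches=9, el=20
  matches=12, el=4
  matches=14, el=27
  matches=17, el=5
  matches=19, el=22
  matches=21, el=25

Final answer: 21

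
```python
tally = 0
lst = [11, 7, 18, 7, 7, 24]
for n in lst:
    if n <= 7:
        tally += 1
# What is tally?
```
Trace:
  tally=0
  tally=0, n=11
  tally=1, n=7
  tally=1, n=18
  tally=2, n=7
  tally=3, n=7
  tally=3, n=24

Final answer: 3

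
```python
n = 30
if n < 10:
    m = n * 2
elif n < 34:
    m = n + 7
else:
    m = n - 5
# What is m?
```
Trace:
  n=30
  n=30, m=37

Final answer: 37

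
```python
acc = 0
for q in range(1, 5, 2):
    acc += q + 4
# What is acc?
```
Trace:
  acc=0
  acc=5, q=1
  acc=12, q=3

Final answer: 12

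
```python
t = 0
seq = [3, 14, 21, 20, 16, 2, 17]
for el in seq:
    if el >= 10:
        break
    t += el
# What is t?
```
Trace:
  t=0
  t=3, el=3
  t=3, el=14

Final answer: 3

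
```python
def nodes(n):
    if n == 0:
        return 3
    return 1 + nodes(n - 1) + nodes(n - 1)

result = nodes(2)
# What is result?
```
Call trace (a repeated sub-call is expanded the first time; later identical calls just restate its return value):
nodes(n=2)
  nodes(n=1)
    nodes(n=0)
    -> return 3
    nodes(n=0)
    -> return 3
  -> return 7
  nodes(n=1) -> return 7  (same call as traced above)
-> return 15

Final answer: 15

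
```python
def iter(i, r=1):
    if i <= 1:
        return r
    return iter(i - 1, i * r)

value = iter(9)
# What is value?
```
Call trace:
iter(i=9, r=1)
  iter(i=8, r=9)
    iter(i=7, r=72)
      iter(i=6, r=504)
        iter(i=5, r=3024)
          iter(i=4, r=15120)
            iter(i=3, r=60480)
              iter(i=2, r=181440)
                iter(i=1, r=362880)
                -> return 362880
              -> return 362880
            -> return 362880
          -> return 362880
        -> return 362880
      -> return 362880
    -> return 362880
  -> return 362880
-> return 362880

Final answer: 362880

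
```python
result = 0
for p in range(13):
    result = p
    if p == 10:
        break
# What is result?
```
Trace:
  result=0
  result=0, p=0
  result=1, p=1
  result=2, p=2
  result=3, p=3
  result=4, p=4
  result=5, p=5
  result=6, p=6
  result=7, p=7
  result=8, p=8
  result=9, p=9
  result=10, p=10

Final answer: 10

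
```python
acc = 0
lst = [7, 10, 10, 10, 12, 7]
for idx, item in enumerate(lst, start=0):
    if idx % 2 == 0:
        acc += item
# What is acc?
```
Trace:
  acc=0
  acc=7, idx=0, item=7
  acc=7, idx=1, item=10
  acc=17, idx=2, item=10
  acc=17, idx=3, item=10
  acc=29, idx=4, item=12
  acc=29, idx=5, item=7

Final answer: 29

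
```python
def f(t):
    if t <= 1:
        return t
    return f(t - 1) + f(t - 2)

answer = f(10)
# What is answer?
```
Call trace (a repeated sub-call is expanded the first time; later identical calls just restate its return value):
f(t=10)
  f(t=9)
    f(t=8)
      f(t=7)
        f(t=6)
          f(t=5)
            f(t=4)
              f(t=3)
                f(t=2)
                  f(t=1)
                  -> return 1
                  f(t=0)
                  -> return 0
                -> return 1
                f(t=1)
                -> return 1
              -> return 2
              f(t=2) -> return 1  (same call as traced above)
            -> return 3
            f(t=3) -> return 2  (same call as traced above)
          -> return 5
          f(t=4) -> return 3  (same call as traced above)
        -> return 8
        f(t=5) -> return 5  (same call as traced above)
      -> return 13
      f(t=6) -> return 8  (same call as traced above)
    -> return 21
    f(t=7) -> return 13  (same call as traced above)
  -> return 34
  f(t=8) -> return 21  (same call as traced above)
-> return 55

Final answer: 55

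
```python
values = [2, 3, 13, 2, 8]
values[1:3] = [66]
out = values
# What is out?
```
Trace:
  values=[2, 3, 13, 2, 8]
  values=[2, 66, 2, 8]
  values=[2, 66, 2, 8], out=[2, 66, 2, 8]

Final answer: [2, 66, 2, 8]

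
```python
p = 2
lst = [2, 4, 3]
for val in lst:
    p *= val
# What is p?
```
Trace:
  p=2
  p=4, val=2
  p=16, val=4
  p=48, val=3

Final answer: 48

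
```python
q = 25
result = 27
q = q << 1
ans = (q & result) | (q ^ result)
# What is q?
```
Trace:
  q=25
  q=25, result=27
  q=50, result=27
  q=50, result=27, ans=59

Final answer: 50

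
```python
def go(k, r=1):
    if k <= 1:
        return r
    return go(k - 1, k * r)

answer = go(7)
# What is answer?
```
Call trace:
go(k=7, r=1)
  go(k=6, r=7)
    go(k=5, r=42)
      go(k=4, r=210)
        go(k=3, r=840)
          go(k=2, r=2520)
            go(k=1, r=5040)
            -> return 5040
          -> return 5040
        -> return 5040
      -> return 5040
    -> return 5040
  -> return 5040
-> return 5040

Final answer: 5040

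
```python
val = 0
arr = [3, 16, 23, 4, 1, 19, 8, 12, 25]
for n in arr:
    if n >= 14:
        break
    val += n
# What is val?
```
Trace:
  val=0
  val=3, n=3
  val=3, n=16

Final answer: 3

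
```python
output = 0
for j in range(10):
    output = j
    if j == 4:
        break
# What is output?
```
Trace:
  output=0
  output=0, j=0
  output=1, j=1
  output=2, j=2
  output=3, j=3
  output=4, j=4

Final answer: 4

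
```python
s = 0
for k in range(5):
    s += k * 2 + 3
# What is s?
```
Trace:
  s=0
  s=3, k=0
  s=8, k=1
  s=15, k=2
  s=24, k=3
  s=35, k=4

Final answer: 35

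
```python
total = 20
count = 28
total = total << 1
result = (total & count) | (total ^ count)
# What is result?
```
Trace:
  total=20
  total=20, count=28
  total=40, count=28
  total=40, count=28, result=60

Final answer: 60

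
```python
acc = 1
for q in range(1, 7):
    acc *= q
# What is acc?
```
Trace:
  acc=1
  acc=1, q=1
  acc=2, q=2
  acc=6, q=3
  acc=24, q=4
  acc=120, q=5
  acc=720, q=6

Final answer: 720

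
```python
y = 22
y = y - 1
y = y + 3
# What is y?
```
Trace:
  y=22
  y=21
  y=24

Final answer: 24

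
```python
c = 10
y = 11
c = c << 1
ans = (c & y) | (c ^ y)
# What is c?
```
Trace:
  c=10
  c=10, y=11
  c=20, y=11
  c=20, y=11, ans=31

Final answer: 20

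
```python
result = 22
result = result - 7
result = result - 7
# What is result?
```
Trace:
  result=22
  result=15
  result=8

Final answer: 8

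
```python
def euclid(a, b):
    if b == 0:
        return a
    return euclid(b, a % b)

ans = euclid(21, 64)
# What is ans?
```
Call trace:
euclid(a=21, b=64)
  euclid(a=64, b=21)
    euclid(a=21, b=1)
      euclid(a=1, b=0)
      -> return 1
    -> return 1
  -> return 1
-> return 1

Final answer: 1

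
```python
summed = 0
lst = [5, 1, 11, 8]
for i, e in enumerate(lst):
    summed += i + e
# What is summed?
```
Trace:
  summed=0
  summed=5, i=0, e=5
  summed=7, i=1, e=1
  summed=20, i=2, e=11
  summed=31, i=3, e=8

Final answer: 31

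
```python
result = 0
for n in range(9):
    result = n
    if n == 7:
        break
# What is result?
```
Trace:
  result=0
  result=0, n=0
  result=1, n=1
  result=2, n=2
  result=3, n=3
  result=4, n=4
  result=5, n=5
  result=6, n=6
  result=7, n=7

Final answer: 7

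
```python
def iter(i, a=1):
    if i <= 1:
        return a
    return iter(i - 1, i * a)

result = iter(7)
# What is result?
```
Call trace:
iter(i=7, a=1)
  iter(i=6, a=7)
    iter(i=5, a=42)
      iter(i=4, a=210)
        iter(i=3, a=840)
          iter(i=2, a=2520)
            iter(i=1, a=5040)
            -> return 5040
          -> return 5040
        -> return 5040
      -> return 5040
    -> return 5040
  -> return 5040
-> return 5040

Final answer: 5040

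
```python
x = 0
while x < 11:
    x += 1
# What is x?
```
Trace:
  x=0
  x=1
  x=2
  x=3
  x=4
  x=5
  x=6
  x=7
  x=8
  x=9
  x=10
  x=11

Final answer: 11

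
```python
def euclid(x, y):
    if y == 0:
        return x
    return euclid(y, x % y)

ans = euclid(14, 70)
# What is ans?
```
Call trace:
euclid(x=14, y=70)
  euclid(x=70, y=14)
    euclid(x=14, y=0)
    -> return 14
  -> return 14
-> return 14

Final answer: 14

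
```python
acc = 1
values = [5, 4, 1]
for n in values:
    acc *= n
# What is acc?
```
Trace:
  acc=1
  acc=5, n=5
  acc=20, n=4
  acc=20, n=1

Final answer: 20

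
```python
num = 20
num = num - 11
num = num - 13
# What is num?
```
Trace:
  num=20
  num=9
  num=-4

Final answer: -4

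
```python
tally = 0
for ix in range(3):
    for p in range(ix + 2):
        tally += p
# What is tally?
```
Trace:
  tally=0
  tally=0, ix=0, p=0
  tally=1, ix=0, p=1
  tally=1, ix=1, p=0
  tally=2, ix=1, p=1
  tally=4, ix=1, p=2
  tally=4, ix=2, p=0
  tally=5, ix=2, p=1
  tally=7, ix=2, p=2
  tally=10, ix=2, p=3

Final answer: 10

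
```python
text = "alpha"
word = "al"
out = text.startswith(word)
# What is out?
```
Trace:
  text='alpha'
  text='alpha', word='al'
  text='alpha', word='al', out=True

Final answer: True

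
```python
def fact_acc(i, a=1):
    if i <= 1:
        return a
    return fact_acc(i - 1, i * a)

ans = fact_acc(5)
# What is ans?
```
Call trace:
fact_acc(i=5, a=1)
  fact_acc(i=4, a=5)
    fact_acc(i=3, a=20)
      fact_acc(i=2, a=60)
        fact_acc(i=1, a=120)
        -> return 120
      -> return 120
    -> return 120
  -> return 120
-> return 120

Final answer: 120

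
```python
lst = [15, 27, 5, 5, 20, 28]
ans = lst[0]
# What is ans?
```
Trace:
  lst=[15, 27, 5, 5, 20, 28]
  lst=[15, 27, 5, 5, 20, 28], ans=15

Final answer: 15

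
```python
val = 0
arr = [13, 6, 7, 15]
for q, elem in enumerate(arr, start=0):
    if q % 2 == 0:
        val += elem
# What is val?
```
Trace:
  val=0
  val=13, q=0, elem=13
  val=13, q=1, elem=6
  val=20, q=2, elem=7
  val=20, q=3, elem=15

Final answer: 20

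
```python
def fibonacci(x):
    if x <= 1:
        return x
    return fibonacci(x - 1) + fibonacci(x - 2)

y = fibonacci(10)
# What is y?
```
Call trace (a repeated sub-call is expanded the first time; later identical calls just restate its return value):
fibonacci(x=10)
  fibonacci(x=9)
    fibonacci(x=8)
      fibonacci(x=7)
        fibonacci(x=6)
          fibonacci(x=5)
            fibonacci(x=4)
              fibonacci(x=3)
                fibonacci(x=2)
                  fibonacci(x=1)
                  -> return 1
                  fibonacci(x=0)
                  -> return 0
                -> return 1
                fibonacci(x=1)
                -> return 1
              -> return 2
              fibonacci(x=2) -> return 1  (same call as traced above)
            -> return 3
            fibonacci(x=3) -> return 2  (same call as traced above)
          -> return 5
          fibonacci(x=4) -> return 3  (same call as traced above)
        -> return 8
        fibonacci(x=5) -> return 5  (same call as traced above)
      -> return 13
      fibonacci(x=6) -> return 8  (same call as traced above)
    -> return 21
    fibonacci(x=7) -> return 13  (same call as traced above)
  -> return 34
  fibonacci(x=8) -> return 21  (same call as traced above)
-> return 55

Final answer: 55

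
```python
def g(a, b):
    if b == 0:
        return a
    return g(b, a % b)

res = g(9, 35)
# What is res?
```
Call trace:
g(a=9, b=35)
  g(a=35, b=9)
    g(a=9, b=8)
      g(a=8, b=1)
        g(a=1, b=0)
        -> return 1
      -> return 1
    -> return 1
  -> return 1
-> return 1

Final answer: 1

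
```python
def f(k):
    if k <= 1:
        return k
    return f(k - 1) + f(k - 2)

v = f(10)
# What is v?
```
Call trace (a repeated sub-call is expanded the first time; later identical calls just restate its return value):
f(k=10)
  f(k=9)
    f(k=8)
      f(k=7)
        f(k=6)
          f(k=5)
            f(k=4)
              f(k=3)
                f(k=2)
                  f(k=1)
                  -> return 1
                  f(k=0)
                  -> return 0
                -> return 1
                f(k=1)
                -> return 1
              -> return 2
              f(k=2) -> return 1  (same call as traced above)
            -> return 3
            f(k=3) -> return 2  (same call as traced above)
          -> return 5
          f(k=4) -> return 3  (same call as traced above)
        -> return 8
        f(k=5) -> return 5  (same call as traced above)
      -> return 13
      f(k=6) -> return 8  (same call as traced above)
    -> return 21
    f(k=7) -> return 13  (same call as traced above)
  -> return 34
  f(k=8) -> return 21  (same call as traced above)
-> return 55

Final answer: 55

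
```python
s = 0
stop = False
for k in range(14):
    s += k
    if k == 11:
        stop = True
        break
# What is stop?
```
Trace:
  s=0
  s=0, stop=False
  s=0, stop=False, k=0
  s=1, stop=False, k=1
  s=3, stop=False, k=2
  s=6, stop=False, k=3
  s=10, stop=False, k=4
  s=15, stop=False, k=5
  s=21, stop=False, k=6
  s=28, stop=False, k=7
  s=36, stop=False, k=8
  s=45, stop=False, k=9
  s=55, stop=False, k=10
  s=66, stop=True, k=11

Final answer: True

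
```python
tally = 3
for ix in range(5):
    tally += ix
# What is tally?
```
Trace:
  tally=3
  tally=3, ix=0
  tally=4, ix=1
  tally=6, ix=2
  tally=9, ix=3
  tally=13, ix=4

Final answer: 13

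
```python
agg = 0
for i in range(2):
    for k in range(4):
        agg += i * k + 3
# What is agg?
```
Trace:
  agg=0
  agg=3, i=0, k=0
  agg=6, i=0, k=1
  agg=9, i=0, k=2
  agg=12, i=0, k=3
  agg=15, i=1, k=0
  agg=19, i=1, k=1
  agg=24, i=1, k=2
  agg=30, i=1, k=3

Final answer: 30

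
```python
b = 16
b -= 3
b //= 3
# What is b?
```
Trace:
  b=16
  b=13
  b=4

Final answer: 4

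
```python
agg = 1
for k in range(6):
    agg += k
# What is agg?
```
Trace:
  agg=1
  agg=1, k=0
  agg=2, k=1
  agg=4, k=2
  agg=7, k=3
  agg=11, k=4
  agg=16, k=5

Final answer: 16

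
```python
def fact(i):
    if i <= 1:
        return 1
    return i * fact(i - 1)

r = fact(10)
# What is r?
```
Call trace:
fact(i=10)
  fact(i=9)
    fact(i=8)
      fact(i=7)
        fact(i=6)
          fact(i=5)
            fact(i=4)
              fact(i=3)
                fact(i=2)
                  fact(i=1)
                  -> return 1
                -> return 2
              -> return 6
            -> return 24
          -> return 120
        -> return 720
      -> return 5040
    -> return 40320
  -> return 362880
-> return 3628800

Final answer: 3628800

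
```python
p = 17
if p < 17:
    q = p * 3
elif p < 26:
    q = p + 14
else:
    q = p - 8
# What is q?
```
Trace:
  p=17
  p=17, q=31

Final answer: 31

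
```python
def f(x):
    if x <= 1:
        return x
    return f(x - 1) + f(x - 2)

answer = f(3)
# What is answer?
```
Call trace:
f(x=3)
  f(x=2)
    f(x=1)
    -> return 1
    f(x=0)
    -> return 0
  -> return 1
  f(x=1)
  -> return 1
-> return 2

Final answer: 2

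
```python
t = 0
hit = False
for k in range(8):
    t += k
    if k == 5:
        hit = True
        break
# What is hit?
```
Trace:
  t=0
  t=0, hit=False
  t=0, hit=False, k=0
  t=1, hit=False, k=1
  t=3, hit=False, k=2
  t=6, hit=False, k=3
  t=10, hit=False, k=4
  t=15, hit=True, k=5

Final answer: True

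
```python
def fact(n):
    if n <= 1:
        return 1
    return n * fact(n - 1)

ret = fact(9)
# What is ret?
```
Call trace:
fact(n=9)
  fact(n=8)
    fact(n=7)
      fact(n=6)
        fact(n=5)
          fact(n=4)
            fact(n=3)
              fact(n=2)
                fact(n=1)
                -> return 1
              -> return 2
            -> return 6
          -> return 24
        -> return 120
      -> return 720
    -> return 5040
  -> return 40320
-> return 362880

Final answer: 362880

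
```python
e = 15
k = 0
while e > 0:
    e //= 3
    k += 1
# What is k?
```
Trace:
  e=15
  e=15, k=0
  e=5, k=1
  e=1, k=2
  e=0, k=3

Final answer: 3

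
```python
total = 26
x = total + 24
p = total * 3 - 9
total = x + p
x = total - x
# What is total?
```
Trace:
  total=26
  total=26, x=50
  total=26, x=50, p=69
  total=119, x=50, p=69
  total=119, x=69, p=69

Final answer: 119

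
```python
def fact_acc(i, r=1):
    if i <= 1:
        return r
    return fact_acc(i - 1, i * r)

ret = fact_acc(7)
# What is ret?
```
Call trace:
fact_acc(i=7, r=1)
  fact_acc(i=6, r=7)
    fact_acc(i=5, r=42)
      fact_acc(i=4, r=210)
        fact_acc(i=3, r=840)
          fact_acc(i=2, r=2520)
            fact_acc(i=1, r=5040)
            -> return 5040
          -> return 5040
        -> return 5040
      -> return 5040
    -> return 5040
  -> return 5040
-> return 5040

Final answer: 5040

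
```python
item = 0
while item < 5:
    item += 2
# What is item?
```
Trace:
  item=0
  item=2
  item=4
  item=6

Final answer: 6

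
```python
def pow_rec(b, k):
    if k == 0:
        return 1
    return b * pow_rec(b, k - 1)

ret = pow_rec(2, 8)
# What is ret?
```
Call trace:
pow_rec(b=2, k=8)
  pow_rec(b=2, k=7)
    pow_rec(b=2, k=6)
      pow_rec(b=2, k=5)
        pow_rec(b=2, k=4)
          pow_rec(b=2, k=3)
            pow_rec(b=2, k=2)
              pow_rec(b=2, k=1)
                pow_rec(b=2, k=0)
                -> return 1
              -> return 2
            -> return 4
          -> return 8
        -> return 16
      -> return 32
    -> return 64
  -> return 128
-> return 256

Final answer: 256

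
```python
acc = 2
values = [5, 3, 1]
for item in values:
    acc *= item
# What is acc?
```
Trace:
  acc=2
  acc=10, item=5
  acc=30, item=3
  acc=30, item=1

Final answer: 30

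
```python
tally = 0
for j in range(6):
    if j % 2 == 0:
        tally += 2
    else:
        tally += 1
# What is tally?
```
Trace:
  tally=0
  tally=2, j=0
  tally=3, j=1
  tally=5, j=2
  tally=6, j=3
  tally=8, j=4
  tally=9, j=5

Final answer: 9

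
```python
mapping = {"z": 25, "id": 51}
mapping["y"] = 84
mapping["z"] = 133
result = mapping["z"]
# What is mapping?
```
Trace:
  mapping={'z': 25, 'id': 51}
  mapping={'z': 25, 'id': 51, 'y': 84}
  mapping={'z': 133, 'id': 51, 'y': 84}
  mapping={'z': 133, 'id': 51, 'y': 84}, result=133

Final answer: {'z': 133, 'id': 51, 'y': 84}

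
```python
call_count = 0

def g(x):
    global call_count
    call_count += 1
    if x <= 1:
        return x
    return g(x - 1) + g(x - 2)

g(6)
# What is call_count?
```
Call trace (a repeated sub-call is expanded the first time; later identical calls just restate its return value):
g(x=6)
  g(x=5)
    g(x=4)
      g(x=3)
        g(x=2)
          g(x=1)
          -> return 1
          g(x=0)
          -> return 0
        -> return 1
        g(x=1)
        -> return 1
      -> return 2
      g(x=2) -> return 1  (same call as traced above)
    -> return 3
    g(x=3) -> return 2  (same call as traced above)
  -> return 5
  g(x=4) -> return 3  (same call as traced above)
-> return 8

call_count is incremented once per call, so count the calls in each subtree. Let C(x) = number of calls made by g(x).
C(0) = C(1) = 1 (base case, no recursion); C(x) = 1 + C(x - 1) + C(x - 2) otherwise.
C(2) = 1 + C(1) + C(0) = 1 + 1 + 1 = 3
C(3) = 1 + C(2) + C(1) = 1 + 3 + 1 = 5
C(4) = 1 + C(3) + C(2) = 1 + 5 + 3 = 9
C(5) = 1 + C(4) + C(3) = 1 + 9 + 5 = 15
C(6) = 1 + C(5) + C(4) = 1 + 15 + 9 = 25
call_count = C(6) = 25

Final answer: 25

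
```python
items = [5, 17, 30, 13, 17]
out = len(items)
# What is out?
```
Trace:
  items=[5, 17, 30, 13, 17]
  items=[5, 17, 30, 13, 17], out=5

Final answer: 5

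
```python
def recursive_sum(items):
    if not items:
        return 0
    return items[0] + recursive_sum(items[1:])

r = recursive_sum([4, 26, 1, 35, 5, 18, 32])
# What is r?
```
Call trace:
recursive_sum(items=[4, 26, 1, 35, 5, 18, 32])
  recursive_sum(items=[26, 1, 35, 5, 18, 32])
    recursive_sum(items=[1, 35, 5, 18, 32])
      recursive_sum(items=[35, 5, 18, 32])
        recursive_sum(items=[5, 18, 32])
          recursive_sum(items=[18, 32])
            recursive_sum(items=[32])
              recursive_sum(items=[])
              -> return 0
            -> return 32
          -> return 50
        -> return 55
      -> return 90
    -> return 91
  -> return 117
-> return 121

Final answer: 121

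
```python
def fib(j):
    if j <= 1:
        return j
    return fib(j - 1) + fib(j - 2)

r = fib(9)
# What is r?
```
Call trace (a repeated sub-call is expanded the first time; later identical calls just restate its return value):
fib(j=9)
  fib(j=8)
    fib(j=7)
      fib(j=6)
        fib(j=5)
          fib(j=4)
            fib(j=3)
              fib(j=2)
                fib(j=1)
                -> return 1
                fib(j=0)
                -> return 0
              -> return 1
              fib(j=1)
              -> return 1
            -> return 2
            fib(j=2) -> return 1  (same call as traced above)
          -> return 3
          fib(j=3) -> return 2  (same call as traced above)
        -> return 5
        fib(j=4) -> return 3  (same call as traced above)
      -> return 8
      fib(j=5) -> return 5  (same call as traced above)
    -> return 13
    fib(j=6) -> return 8  (same call as traced above)
  -> return 21
  fib(j=7) -> return 13  (same call as traced above)
-> return 34

Final answer: 34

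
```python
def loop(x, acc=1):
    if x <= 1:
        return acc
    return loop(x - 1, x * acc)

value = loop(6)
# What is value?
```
Call trace:
loop(x=6, acc=1)
  loop(x=5, acc=6)
    loop(x=4, acc=30)
      loop(x=3, acc=120)
        loop(x=2, acc=360)
          loop(x=1, acc=720)
          -> return 720
        -> return 720
      -> return 720
    -> return 720
  -> return 720
-> return 720

Final answer: 720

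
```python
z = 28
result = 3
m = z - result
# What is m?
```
Trace:
  z=28
  z=28, result=3
  z=28, result=3, m=25

Final answer: 25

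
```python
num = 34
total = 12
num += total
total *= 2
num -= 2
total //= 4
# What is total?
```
Trace:
  num=34
  num=34, total=12
  num=46, total=12
  num=46, total=24
  num=44, total=24
  num=44, total=6

Final answer: 6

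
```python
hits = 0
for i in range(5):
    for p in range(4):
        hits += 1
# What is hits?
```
Trace:
  hits=0
  hits=1, i=0, p=0
  hits=2, i=0, p=1
  hits=3, i=0, p=2
  hits=4, i=0, p=3
  hits=5, i=1, p=0
  hits=6, i=1, p=1
  hits=7, i=1, p=2
  hits=8, i=1, p=3
  hits=9, i=2, p=0
  hits=10, i=2, p=1
  hits=11, i=2, p=2
  hits=12, i=2, p=3
  hits=13, i=3, p=0
  hits=14, i=3, p=1
  hits=15, i=3, p=2
  hits=16, i=3, p=3
  hits=17, i=4, p=0
  hits=18, i=4, p=1
  hits=19, i=4, p=2
  hits=20, i=4, p=3

Final answer: 20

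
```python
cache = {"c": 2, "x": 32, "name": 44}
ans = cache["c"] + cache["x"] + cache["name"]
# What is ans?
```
Trace:
  cache={'c': 2, 'x': 32, 'name': 44}
  cache={'c': 2, 'x': 32, 'name': 44}, ans=78

Final answer: 78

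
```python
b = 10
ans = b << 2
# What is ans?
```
Trace:
  b=10
  b=10, ans=40

Final answer: 40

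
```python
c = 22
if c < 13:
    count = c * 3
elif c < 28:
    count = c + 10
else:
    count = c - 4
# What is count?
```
Trace:
  c=22
  c=22, count=32

Final answer: 32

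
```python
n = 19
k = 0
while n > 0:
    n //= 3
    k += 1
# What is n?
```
Trace:
  n=19
  n=19, k=0
  n=6, k=1
  n=2, k=2
  n=0, k=3

Final answer: 0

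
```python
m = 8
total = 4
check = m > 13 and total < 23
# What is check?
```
Trace:
  m=8
  m=8, total=4
  m=8, total=4, check=False

Final answer: False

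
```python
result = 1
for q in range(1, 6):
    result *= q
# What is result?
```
Trace:
  result=1
  result=1, q=1
  result=2, q=2
  result=6, q=3
  result=24, q=4
  result=120, q=5

Final answer: 120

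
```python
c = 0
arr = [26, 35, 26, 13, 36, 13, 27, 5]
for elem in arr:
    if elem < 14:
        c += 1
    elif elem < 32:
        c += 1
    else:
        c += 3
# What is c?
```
Trace:
  c=0
  c=1, elem=26
  c=4, elem=35
  c=5, elem=26
  c=6, elem=13
  c=9, elem=36
  c=10, elem=13
  c=11, elem=27
  c=12, elem=5

Final answer: 12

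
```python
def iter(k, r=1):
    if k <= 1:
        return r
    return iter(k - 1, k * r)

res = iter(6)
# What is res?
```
Call trace:
iter(k=6, r=1)
  iter(k=5, r=6)
    iter(k=4, r=30)
      iter(k=3, r=120)
        iter(k=2, r=360)
          iter(k=1, r=720)
          -> return 720
        -> return 720
      -> return 720
    -> return 720
  -> return 720
-> return 720

Final answer: 720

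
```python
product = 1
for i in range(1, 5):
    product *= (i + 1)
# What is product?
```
Trace:
  product=1
  product=2, i=1
  product=6, i=2
  product=24, i=3
  product=120, i=4

Final answer: 120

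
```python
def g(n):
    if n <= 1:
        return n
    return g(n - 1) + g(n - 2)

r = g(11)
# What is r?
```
Call trace (a repeated sub-call is expanded the first time; later identical calls just restate its return value):
g(n=11)
  g(n=10)
    g(n=9)
      g(n=8)
        g(n=7)
          g(n=6)
            g(n=5)
              g(n=4)
                g(n=3)
                  g(n=2)
                    g(n=1)
                    -> return 1
                    g(n=0)
                    -> return 0
                  -> return 1
                  g(n=1)
                  -> return 1
                -> return 2
                g(n=2) -> return 1  (same call as traced above)
              -> return 3
              g(n=3) -> return 2  (same call as traced above)
            -> return 5
            g(n=4) -> return 3  (same call as traced above)
          -> return 8
          g(n=5) -> return 5  (same call as traced above)
        -> return 13
        g(n=6) -> return 8  (same call as traced above)
      -> return 21
      g(n=7) -> return 13  (same call as traced above)
    -> return 34
    g(n=8) -> return 21  (same call as traced above)
  -> return 55
  g(n=9) -> return 34  (same call as traced above)
-> return 89

Final answer: 89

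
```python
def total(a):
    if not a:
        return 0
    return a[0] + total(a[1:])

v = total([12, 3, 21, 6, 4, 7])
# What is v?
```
Call trace:
total(a=[12, 3, 21, 6, 4, 7])
  total(a=[3, 21, 6, 4, 7])
    total(a=[21, 6, 4, 7])
      total(a=[6, 4, 7])
        total(a=[4, 7])
          total(a=[7])
            total(a=[])
            -> return 0
          -> return 7
        -> return 11
      -> return 17
    -> return 38
  -> return 41
-> return 53

Final answer: 53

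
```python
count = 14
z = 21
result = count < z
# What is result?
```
Trace:
  count=14
  count=14, z=21
  count=14, z=21, result=True

Final answer: True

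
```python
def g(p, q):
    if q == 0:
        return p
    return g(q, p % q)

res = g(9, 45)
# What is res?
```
Call trace:
g(p=9, q=45)
  g(p=45, q=9)
    g(p=9, q=0)
    -> return 9
  -> return 9
-> return 9

Final answer: 9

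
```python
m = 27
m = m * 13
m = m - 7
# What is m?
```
Trace:
  m=27
  m=351
  m=344

Final answer: 344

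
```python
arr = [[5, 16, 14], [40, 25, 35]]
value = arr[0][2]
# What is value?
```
Trace:
  arr=[[5, 16, 14], [40, 25, 35]]
  arr=[[5, 16, 14], [40, 25, 35]], value=14

Final answer: 14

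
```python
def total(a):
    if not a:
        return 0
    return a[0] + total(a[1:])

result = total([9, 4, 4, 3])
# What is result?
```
Call trace:
total(a=[9, 4, 4, 3])
  total(a=[4, 4, 3])
    total(a=[4, 3])
      total(a=[3])
        total(a=[])
        -> return 0
      -> return 3
    -> return 7
  -> return 11
-> return 20

Final answer: 20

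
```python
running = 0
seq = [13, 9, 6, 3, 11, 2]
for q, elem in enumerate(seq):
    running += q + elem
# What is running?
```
Trace:
  running=0
  running=13, q=0, elem=13
  running=23, q=1, elem=9
  running=31, q=2, elem=6
  running=37, q=3, elem=3
  running=52, q=4, elem=11
  running=59, q=5, elem=2

Final answer: 59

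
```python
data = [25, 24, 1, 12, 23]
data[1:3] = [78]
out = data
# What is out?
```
Trace:
  data=[25, 24, 1, 12, 23]
  data=[25, 78, 12, 23]
  data=[25, 78, 12, 23], out=[25, 78, 12, 23]

Final answer: [25, 78, 12, 23]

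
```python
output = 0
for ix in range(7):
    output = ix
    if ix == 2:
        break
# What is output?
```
Trace:
  output=0
  output=0, ix=0
  output=1, ix=1
  output=2, ix=2

Final answer: 2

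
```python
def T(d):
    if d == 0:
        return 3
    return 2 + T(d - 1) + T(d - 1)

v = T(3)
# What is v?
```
Call trace (a repeated sub-call is expanded the first time; later identical calls just restate its return value):
T(d=3)
  T(d=2)
    T(d=1)
      T(d=0)
      -> return 3
      T(d=0)
      -> return 3
    -> return 8
    T(d=1) -> return 8  (same call as traced above)
  -> return 18
  T(d=2) -> return 18  (same call as traced above)
-> return 38

Final answer: 38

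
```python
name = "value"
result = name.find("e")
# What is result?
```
Trace:
  name='value'
  name='value', result=4

Final answer: 4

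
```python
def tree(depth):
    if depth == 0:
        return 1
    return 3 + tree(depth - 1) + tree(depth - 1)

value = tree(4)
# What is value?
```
Call trace (a repeated sub-call is expanded the first time; later identical calls just restate its return value):
tree(depth=4)
  tree(depth=3)
    tree(depth=2)
      tree(depth=1)
        tree(depth=0)
        -> return 1
        tree(depth=0)
        -> return 1
      -> return 5
      tree(depth=1) -> return 5  (same call as traced above)
    -> return 13
    tree(depth=2) -> return 13  (same call as traced above)
  -> return 29
  tree(depth=3) -> return 29  (same call as traced above)
-> return 61

Final answer: 61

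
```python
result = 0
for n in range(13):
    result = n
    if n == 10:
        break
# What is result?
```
Trace:
  result=0
  result=0, n=0
  result=1, n=1
  result=2, n=2
  result=3, n=3
  result=4, n=4
  result=5, n=5
  result=6, n=6
  result=7, n=7
  result=8, n=8
  result=9, n=9
  result=10, n=10

Final answer: 10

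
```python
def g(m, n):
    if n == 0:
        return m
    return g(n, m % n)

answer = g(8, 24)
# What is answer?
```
Call trace:
g(m=8, n=24)
  g(m=24, n=8)
    g(m=8, n=0)
    -> return 8
  -> return 8
-> return 8

Final answer: 8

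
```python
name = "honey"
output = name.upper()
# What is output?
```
Trace:
  name='honey'
  name='honey', output='HONEY'

Final answer: 'HONEY'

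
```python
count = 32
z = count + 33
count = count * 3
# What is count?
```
Trace:
  count=32
  count=32, z=65
  count=96, z=65

Final answer: 96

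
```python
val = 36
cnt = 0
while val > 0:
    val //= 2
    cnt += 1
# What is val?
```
Trace:
  val=36
  val=36, cnt=0
  val=18, cnt=1
  val=9, cnt=2
  val=4, cnt=3
  val=2, cnt=4
  val=1, cnt=5
  val=0, cnt=6

Final answer: 0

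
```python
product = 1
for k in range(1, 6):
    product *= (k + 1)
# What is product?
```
Trace:
  product=1
  product=2, k=1
  product=6, k=2
  product=24, k=3
  product=120, k=4
  product=720, k=5

Final answer: 720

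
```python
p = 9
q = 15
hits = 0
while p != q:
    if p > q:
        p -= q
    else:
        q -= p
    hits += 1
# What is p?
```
Trace:
  p=9
  p=9, q=15
  p=9, q=15, hits=0
  p=9, q=6, hits=1
  p=3, q=6, hits=2
  p=3, q=3, hits=3

Final answer: 3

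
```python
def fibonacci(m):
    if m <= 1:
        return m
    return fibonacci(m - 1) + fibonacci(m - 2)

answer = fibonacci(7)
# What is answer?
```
Call trace (a repeated sub-call is expanded the first time; later identical calls just restate its return value):
fibonacci(m=7)
  fibonacci(m=6)
    fibonacci(m=5)
      fibonacci(m=4)
        fibonacci(m=3)
          fibonacci(m=2)
            fibonacci(m=1)
            -> return 1
            fibonacci(m=0)
            -> return 0
          -> return 1
          fibonacci(m=1)
          -> return 1
        -> return 2
        fibonacci(m=2) -> return 1  (same call as traced above)
      -> return 3
      fibonacci(m=3) -> return 2  (same call as traced above)
    -> return 5
    fibonacci(m=4) -> return 3  (same call as traced above)
  -> return 8
  fibonacci(m=5) -> return 5  (same call as traced above)
-> return 13

Final answer: 13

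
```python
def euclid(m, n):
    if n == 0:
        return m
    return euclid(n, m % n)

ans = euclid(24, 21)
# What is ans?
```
Call trace:
euclid(m=24, n=21)
  euclid(m=21, n=3)
    euclid(m=3, n=0)
    -> return 3
  -> return 3
-> return 3

Final answer: 3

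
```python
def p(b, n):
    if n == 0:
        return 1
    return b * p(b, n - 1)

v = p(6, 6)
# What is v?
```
Call trace:
p(b=6, n=6)
  p(b=6, n=5)
    p(b=6, n=4)
      p(b=6, n=3)
        p(b=6, n=2)
          p(b=6, n=1)
            p(b=6, n=0)
            -> return 1
          -> return 6
        -> return 36
      -> return 216
    -> return 1296
  -> return 7776
-> return 46656

Final answer: 46656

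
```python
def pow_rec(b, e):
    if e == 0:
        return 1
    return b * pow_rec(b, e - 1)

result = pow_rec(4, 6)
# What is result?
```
Call trace:
pow_rec(b=4, e=6)
  pow_rec(b=4, e=5)
    pow_rec(b=4, e=4)
      pow_rec(b=4, e=3)
        pow_rec(b=4, e=2)
          pow_rec(b=4, e=1)
            pow_rec(b=4, e=0)
            -> return 1
          -> return 4
        -> return 16
      -> return 64
    -> return 256
  -> return 1024
-> return 4096

Final answer: 4096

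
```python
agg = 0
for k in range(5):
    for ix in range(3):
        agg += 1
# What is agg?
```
Trace:
  agg=0
  agg=1, k=0, ix=0
  agg=2, k=0, ix=1
  agg=3, k=0, ix=2
  agg=4, k=1, ix=0
  agg=5, k=1, ix=1
  agg=6, k=1, ix=2
  agg=7, k=2, ix=0
  agg=8, k=2, ix=1
  agg=9, k=2, ix=2
  agg=10, k=3, ix=0
  agg=11, k=3, ix=1
  agg=12, k=3, ix=2
  agg=13, k=4, ix=0
  agg=14, k=4, ix=1
  agg=15, k=4, ix=2

Final answer: 15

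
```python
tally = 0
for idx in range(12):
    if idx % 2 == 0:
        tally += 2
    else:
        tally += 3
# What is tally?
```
Trace:
  tally=0
  tally=2, idx=0
  tally=5, idx=1
  tally=7, idx=2
  tally=10, idx=3
  tally=12, idx=4
  tally=15, idx=5
  tally=17, idx=6
  tally=20, idx=7
  tally=22, idx=8
  tally=25, idx=9
  tally=27, idx=10
  tally=30, idx=11

Final answer: 30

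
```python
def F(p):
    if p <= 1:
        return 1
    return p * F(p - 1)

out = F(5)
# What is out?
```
Call trace:
F(p=5)
  F(p=4)
    F(p=3)
      F(p=2)
        F(p=1)
        -> return 1
      -> return 2
    -> return 6
  -> return 24
-> return 120

Final answer: 120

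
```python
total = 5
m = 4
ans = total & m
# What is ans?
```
Trace:
  total=5
  total=5, m=4
  total=5, m=4, ans=4

Final answer: 4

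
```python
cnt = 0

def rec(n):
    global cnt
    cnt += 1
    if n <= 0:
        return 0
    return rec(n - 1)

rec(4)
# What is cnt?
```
Call trace:
rec(n=4)
  rec(n=3)
    rec(n=2)
      rec(n=1)
        rec(n=0)
        -> return 0
      -> return 0
    -> return 0
  -> return 0
-> return 0

cnt is incremented once per call. rec is entered once for each n = 4, 3, 2, 1, 0 (the n <= 0 call returns without recursing), i.e. 4 + 1 calls.
cnt = 5

Final answer: 5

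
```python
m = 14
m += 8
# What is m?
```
Trace:
  m=14
  m=22

Final answer: 22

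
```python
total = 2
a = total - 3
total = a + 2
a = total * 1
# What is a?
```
Trace:
  total=2
  total=2, a=-1
  total=1, a=-1
  total=1, a=1

Final answer: 1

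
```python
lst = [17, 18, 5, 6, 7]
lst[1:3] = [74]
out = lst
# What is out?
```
Trace:
  lst=[17, 18, 5, 6, 7]
  lst=[17, 74, 6, 7]
  lst=[17, 74, 6, 7], out=[17, 74, 6, 7]

Final answer: [17, 74, 6, 7]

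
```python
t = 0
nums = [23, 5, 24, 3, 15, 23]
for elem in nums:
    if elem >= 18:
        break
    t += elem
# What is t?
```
Trace:
  t=0
  t=0, elem=23

Final answer: 0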